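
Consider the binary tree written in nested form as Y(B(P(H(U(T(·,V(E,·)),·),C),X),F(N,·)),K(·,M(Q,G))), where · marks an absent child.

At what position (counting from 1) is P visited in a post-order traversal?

8

Post-order visits the left subtree, then the right subtree, then the node.
At Y: go left to B.
  At B: go left to P.
    At P: go left to H.
      At H: go left to U.
        At U: go left to T.
          At T: no left child.
          At T: go right to V.
            At V: go left to E.
              E is a leaf — visit E.
            At V: no right child.
            Visit V.
          Visit T.
        At U: no right child.
        Visit U.
      At H: go right to C.
        C is a leaf — visit C.
      Visit H.
    At P: go right to X.
      X is a leaf — visit X.
    Visit P.
  At B: go right to F.
    At F: go left to N.
      N is a leaf — visit N.
    At F: no right child.
    Visit F.
  Visit B.
At Y: go right to K.
  At K: no left child.
  At K: go right to M.
    At M: go left to Q.
      Q is a leaf — visit Q.
    At M: go right to G.
      G is a leaf — visit G.
    Visit M.
  Visit K.
Visit Y.
Full post-order sequence: E, V, T, U, C, H, X, P, N, F, B, Q, G, M, K, Y.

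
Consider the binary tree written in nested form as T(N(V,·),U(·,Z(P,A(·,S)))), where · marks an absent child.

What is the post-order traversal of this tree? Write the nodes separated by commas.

V, N, P, S, A, Z, U, T

Post-order visits the left subtree, then the right subtree, then the node.
At T: go left to N.
  At N: go left to V.
    V is a leaf — visit V.
  At N: no right child.
  Visit N.
At T: go right to U.
  At U: no left child.
  At U: go right to Z.
    At Z: go left to P.
      P is a leaf — visit P.
    At Z: go right to A.
      At A: no left child.
      At A: go right to S.
        S is a leaf — visit S.
      Visit A.
    Visit Z.
  Visit U.
Visit T.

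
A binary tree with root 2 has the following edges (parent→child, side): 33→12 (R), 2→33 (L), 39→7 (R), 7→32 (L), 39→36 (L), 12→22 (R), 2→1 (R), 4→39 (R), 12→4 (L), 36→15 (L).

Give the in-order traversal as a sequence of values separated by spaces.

In-order visits the left subtree, then the node, then the right subtree.
At 2: go left to 33.
  At 33: no left child.
  Visit 33.
  At 33: go right to 12.
    At 12: go left to 4.
      At 4: no left child.
      Visit 4.
      At 4: go right to 39.
        At 39: go left to 36.
          At 36: go left to 15.
            15 is a leaf — visit 15.
          Visit 36.
          At 36: no right child.
        Visit 39.
        At 39: go right to 7.
          At 7: go left to 32.
            32 is a leaf — visit 32.
          Visit 7.
          At 7: no right child.
    Visit 12.
    At 12: go right to 22.
      22 is a leaf — visit 22.
Visit 2.
At 2: go right to 1.
  1 is a leaf — visit 1.

33 4 15 36 39 32 7 12 22 2 1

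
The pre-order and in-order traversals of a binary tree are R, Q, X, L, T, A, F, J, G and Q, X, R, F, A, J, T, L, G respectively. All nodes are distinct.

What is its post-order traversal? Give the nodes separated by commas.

The first element of pre-order is the root; it splits in-order into left and right subtrees.
Root R: left subtree has 2 nodes {Q, X}, right has 6 {F, A, J, T, L, G}.
  Root Q: left subtree has 0 nodes { }, right has 1 {X}.
  Root L: left subtree has 4 nodes {F, A, J, T}, right has 1 {G}.
    Root T: left subtree has 3 nodes {F, A, J}, right has 0 { }.
      Root A: left subtree has 1 node {F}, right has 1 {J}.

X, Q, F, J, A, T, G, L, R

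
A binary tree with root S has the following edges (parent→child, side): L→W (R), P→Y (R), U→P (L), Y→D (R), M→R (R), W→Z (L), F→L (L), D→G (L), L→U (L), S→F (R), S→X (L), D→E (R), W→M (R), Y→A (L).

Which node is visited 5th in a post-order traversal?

Post-order visits the left subtree, then the right subtree, then the node.
At S: go left to X.
  X is a leaf — visit X.
At S: go right to F.
  At F: go left to L.
    At L: go left to U.
      At U: go left to P.
        At P: no left child.
        At P: go right to Y.
          At Y: go left to A.
            A is a leaf — visit A.
          At Y: go right to D.
            At D: go left to G.
              G is a leaf — visit G.
            At D: go right to E.
              E is a leaf — visit E.
            Visit D.
          Visit Y.
        Visit P.
      At U: no right child.
      Visit U.
    At L: go right to W.
      At W: go left to Z.
        Z is a leaf — visit Z.
      At W: go right to M.
        At M: no left child.
        At M: go right to R.
          R is a leaf — visit R.
        Visit M.
      Visit W.
    Visit L.
  At F: no right child.
  Visit F.
Visit S.
Full post-order sequence: X, A, G, E, D, Y, P, U, Z, R, M, W, L, F, S.

D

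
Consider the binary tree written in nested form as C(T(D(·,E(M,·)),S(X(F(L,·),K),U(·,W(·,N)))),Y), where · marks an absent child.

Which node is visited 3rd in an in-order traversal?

E

In-order visits the left subtree, then the node, then the right subtree.
At C: go left to T.
  At T: go left to D.
    At D: no left child.
    Visit D.
    At D: go right to E.
      At E: go left to M.
        M is a leaf — visit M.
      Visit E.
      At E: no right child.
  Visit T.
  At T: go right to S.
    At S: go left to X.
      At X: go left to F.
        At F: go left to L.
          L is a leaf — visit L.
        Visit F.
        At F: no right child.
      Visit X.
      At X: go right to K.
        K is a leaf — visit K.
    Visit S.
    At S: go right to U.
      At U: no left child.
      Visit U.
      At U: go right to W.
        At W: no left child.
        Visit W.
        At W: go right to N.
          N is a leaf — visit N.
Visit C.
At C: go right to Y.
  Y is a leaf — visit Y.
Full in-order sequence: D, M, E, T, L, F, X, K, S, U, W, N, C, Y.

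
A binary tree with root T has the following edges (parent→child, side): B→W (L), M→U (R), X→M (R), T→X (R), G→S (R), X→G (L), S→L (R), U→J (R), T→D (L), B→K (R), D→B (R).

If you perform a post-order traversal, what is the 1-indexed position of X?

Post-order visits the left subtree, then the right subtree, then the node.
At T: go left to D.
  At D: no left child.
  At D: go right to B.
    At B: go left to W.
      W is a leaf — visit W.
    At B: go right to K.
      K is a leaf — visit K.
    Visit B.
  Visit D.
At T: go right to X.
  At X: go left to G.
    At G: no left child.
    At G: go right to S.
      At S: no left child.
      At S: go right to L.
        L is a leaf — visit L.
      Visit S.
    Visit G.
  At X: go right to M.
    At M: no left child.
    At M: go right to U.
      At U: no left child.
      At U: go right to J.
        J is a leaf — visit J.
      Visit U.
    Visit M.
  Visit X.
Visit T.
Full post-order sequence: W, K, B, D, L, S, G, J, U, M, X, T.

11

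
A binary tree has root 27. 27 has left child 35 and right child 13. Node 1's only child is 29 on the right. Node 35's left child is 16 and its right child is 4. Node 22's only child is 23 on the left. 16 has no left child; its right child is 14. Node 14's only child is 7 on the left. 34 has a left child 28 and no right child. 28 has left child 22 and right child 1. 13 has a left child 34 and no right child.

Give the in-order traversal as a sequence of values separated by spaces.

16 7 14 35 4 27 23 22 28 1 29 34 13

In-order visits the left subtree, then the node, then the right subtree.
At 27: go left to 35.
  At 35: go left to 16.
    At 16: no left child.
    Visit 16.
    At 16: go right to 14.
      At 14: go left to 7.
        7 is a leaf — visit 7.
      Visit 14.
      At 14: no right child.
  Visit 35.
  At 35: go right to 4.
    4 is a leaf — visit 4.
Visit 27.
At 27: go right to 13.
  At 13: go left to 34.
    At 34: go left to 28.
      At 28: go left to 22.
        At 22: go left to 23.
          23 is a leaf — visit 23.
        Visit 22.
        At 22: no right child.
      Visit 28.
      At 28: go right to 1.
        At 1: no left child.
        Visit 1.
        At 1: go right to 29.
          29 is a leaf — visit 29.
    Visit 34.
    At 34: no right child.
  Visit 13.
  At 13: no right child.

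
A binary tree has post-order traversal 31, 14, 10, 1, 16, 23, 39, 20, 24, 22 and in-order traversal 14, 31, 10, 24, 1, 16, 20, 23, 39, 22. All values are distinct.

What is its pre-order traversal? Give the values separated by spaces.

The last element of post-order is the root; it splits in-order into left and right subtrees.
Root 22: left subtree has 9 nodes {14, 31, 10, 24, 1, 16, 20, 23, 39}, right has 0 { }.
  Root 24: left subtree has 3 nodes {14, 31, 10}, right has 5 {1, 16, 20, 23, 39}.
    Root 10: left subtree has 2 nodes {14, 31}, right has 0 { }.
      Root 14: left subtree has 0 nodes { }, right has 1 {31}.
    Root 20: left subtree has 2 nodes {1, 16}, right has 2 {23, 39}.
      Root 16: left subtree has 1 node {1}, right has 0 { }.
      Root 39: left subtree has 1 node {23}, right has 0 { }.

22 24 10 14 31 20 16 1 39 23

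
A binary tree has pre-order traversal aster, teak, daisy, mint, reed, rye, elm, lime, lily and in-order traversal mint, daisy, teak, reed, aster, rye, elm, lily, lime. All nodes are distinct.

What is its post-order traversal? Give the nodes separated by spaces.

The first element of pre-order is the root; it splits in-order into left and right subtrees.
Root aster: left subtree has 4 nodes {mint, daisy, teak, reed}, right has 4 {rye, elm, lily, lime}.
  Root teak: left subtree has 2 nodes {mint, daisy}, right has 1 {reed}.
    Root daisy: left subtree has 1 node {mint}, right has 0 { }.
  Root rye: left subtree has 0 nodes { }, right has 3 {elm, lily, lime}.
    Root elm: left subtree has 0 nodes { }, right has 2 {lily, lime}.
      Root lime: left subtree has 1 node {lily}, right has 0 { }.

mint daisy reed teak lily lime elm rye aster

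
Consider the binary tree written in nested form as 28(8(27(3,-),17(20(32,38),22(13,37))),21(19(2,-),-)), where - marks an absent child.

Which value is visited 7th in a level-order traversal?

Level-order visits nodes level by level from the root, left to right within each level.
Level 0: 28
Level 1: 8, 21
Level 2: 27, 17, 19
Level 3: 3, 20, 22, 2
Level 4: 32, 38, 13, 37
Full level-order sequence: 28, 8, 21, 27, 17, 19, 3, 20, 22, 2, 32, 38, 13, 37.

3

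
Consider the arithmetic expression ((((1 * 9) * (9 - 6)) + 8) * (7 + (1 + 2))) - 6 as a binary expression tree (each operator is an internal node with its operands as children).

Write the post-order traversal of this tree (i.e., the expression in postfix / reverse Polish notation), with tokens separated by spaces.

Post-order on an expression tree gives postfix notation: for each operator, emit left operand, right operand, then the operator.

1 9 * 9 6 - * 8 + 7 1 2 + + * 6 -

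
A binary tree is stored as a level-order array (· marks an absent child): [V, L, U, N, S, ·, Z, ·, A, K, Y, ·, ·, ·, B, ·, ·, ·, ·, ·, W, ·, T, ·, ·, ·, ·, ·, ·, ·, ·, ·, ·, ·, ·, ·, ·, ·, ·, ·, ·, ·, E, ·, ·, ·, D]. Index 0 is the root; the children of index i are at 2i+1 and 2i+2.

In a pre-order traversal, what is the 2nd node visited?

Pre-order visits the node, then its left subtree, then its right subtree.
Visit V.
At V: go left to L.
  Visit L.
  At L: go left to N.
    Visit N.
    At N: no left child.
    At N: go right to A.
      A is a leaf — visit A.
  At L: go right to S.
    Visit S.
    At S: go left to K.
      Visit K.
      At K: no left child.
      At K: go right to W.
        Visit W.
        At W: no left child.
        At W: go right to E.
          E is a leaf — visit E.
    At S: go right to Y.
      Visit Y.
      At Y: no left child.
      At Y: go right to T.
        Visit T.
        At T: no left child.
        At T: go right to D.
          D is a leaf — visit D.
At V: go right to U.
  Visit U.
  At U: no left child.
  At U: go right to Z.
    Visit Z.
    At Z: no left child.
    At Z: go right to B.
      B is a leaf — visit B.
Full pre-order sequence: V, L, N, A, S, K, W, E, Y, T, D, U, Z, B.

L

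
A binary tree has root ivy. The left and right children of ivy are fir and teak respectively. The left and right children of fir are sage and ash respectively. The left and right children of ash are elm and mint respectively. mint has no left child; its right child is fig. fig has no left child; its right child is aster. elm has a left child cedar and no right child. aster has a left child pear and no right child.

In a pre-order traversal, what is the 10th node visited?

Pre-order visits the node, then its left subtree, then its right subtree.
Visit ivy.
At ivy: go left to fir.
  Visit fir.
  At fir: go left to sage.
    sage is a leaf — visit sage.
  At fir: go right to ash.
    Visit ash.
    At ash: go left to elm.
      Visit elm.
      At elm: go left to cedar.
        cedar is a leaf — visit cedar.
      At elm: no right child.
    At ash: go right to mint.
      Visit mint.
      At mint: no left child.
      At mint: go right to fig.
        Visit fig.
        At fig: no left child.
        At fig: go right to aster.
          Visit aster.
          At aster: go left to pear.
            pear is a leaf — visit pear.
          At aster: no right child.
At ivy: go right to teak.
  teak is a leaf — visit teak.
Full pre-order sequence: ivy, fir, sage, ash, elm, cedar, mint, fig, aster, pear, teak.

pear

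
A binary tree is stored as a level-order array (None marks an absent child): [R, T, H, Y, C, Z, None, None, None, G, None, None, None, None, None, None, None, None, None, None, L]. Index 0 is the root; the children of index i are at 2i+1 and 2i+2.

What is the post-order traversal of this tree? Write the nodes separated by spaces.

Y L G C T Z H R

Post-order visits the left subtree, then the right subtree, then the node.
At R: go left to T.
  At T: go left to Y.
    Y is a leaf — visit Y.
  At T: go right to C.
    At C: go left to G.
      At G: no left child.
      At G: go right to L.
        L is a leaf — visit L.
      Visit G.
    At C: no right child.
    Visit C.
  Visit T.
At R: go right to H.
  At H: go left to Z.
    Z is a leaf — visit Z.
  At H: no right child.
  Visit H.
Visit R.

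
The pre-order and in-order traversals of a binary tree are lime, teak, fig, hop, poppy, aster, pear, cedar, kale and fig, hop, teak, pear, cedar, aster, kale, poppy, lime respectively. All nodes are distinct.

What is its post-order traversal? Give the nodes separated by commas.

The first element of pre-order is the root; it splits in-order into left and right subtrees.
Root lime: left subtree has 8 nodes {fig, hop, teak, pear, cedar, aster, kale, poppy}, right has 0 { }.
  Root teak: left subtree has 2 nodes {fig, hop}, right has 5 {pear, cedar, aster, kale, poppy}.
    Root fig: left subtree has 0 nodes { }, right has 1 {hop}.
    Root poppy: left subtree has 4 nodes {pear, cedar, aster, kale}, right has 0 { }.
      Root aster: left subtree has 2 nodes {pear, cedar}, right has 1 {kale}.
        Root pear: left subtree has 0 nodes { }, right has 1 {cedar}.

hop, fig, cedar, pear, kale, aster, poppy, teak, lime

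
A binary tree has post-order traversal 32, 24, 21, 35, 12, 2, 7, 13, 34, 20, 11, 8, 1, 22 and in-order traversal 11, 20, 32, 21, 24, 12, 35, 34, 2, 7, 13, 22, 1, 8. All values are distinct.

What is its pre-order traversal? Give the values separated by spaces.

22 11 20 34 12 21 32 24 35 13 7 2 1 8

The last element of post-order is the root; it splits in-order into left and right subtrees.
Root 22: left subtree has 11 nodes {11, 20, 32, 21, 24, 12, 35, 34, 2, 7, 13}, right has 2 {1, 8}.
  Root 11: left subtree has 0 nodes { }, right has 10 {20, 32, 21, 24, 12, 35, 34, 2, 7, 13}.
    Root 20: left subtree has 0 nodes { }, right has 9 {32, 21, 24, 12, 35, 34, 2, 7, 13}.
      Root 34: left subtree has 5 nodes {32, 21, 24, 12, 35}, right has 3 {2, 7, 13}.
        Root 12: left subtree has 3 nodes {32, 21, 24}, right has 1 {35}.
          Root 21: left subtree has 1 node {32}, right has 1 {24}.
        Root 13: left subtree has 2 nodes {2, 7}, right has 0 { }.
          Root 7: left subtree has 1 node {2}, right has 0 { }.
  Root 1: left subtree has 0 nodes { }, right has 1 {8}.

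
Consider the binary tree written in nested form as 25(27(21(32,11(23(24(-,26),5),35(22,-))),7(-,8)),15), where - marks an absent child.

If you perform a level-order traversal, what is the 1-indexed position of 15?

Level-order visits nodes level by level from the root, left to right within each level.
Level 0: 25
Level 1: 27, 15
Level 2: 21, 7
Level 3: 32, 11, 8
Level 4: 23, 35
Level 5: 24, 5, 22
Level 6: 26
Full level-order sequence: 25, 27, 15, 21, 7, 32, 11, 8, 23, 35, 24, 5, 22, 26.

3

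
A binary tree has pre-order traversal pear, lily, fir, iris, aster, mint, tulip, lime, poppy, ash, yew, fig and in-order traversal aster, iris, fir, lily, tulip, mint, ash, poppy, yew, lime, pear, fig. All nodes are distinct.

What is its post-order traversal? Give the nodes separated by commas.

The first element of pre-order is the root; it splits in-order into left and right subtrees.
Root pear: left subtree has 10 nodes {aster, iris, fir, lily, tulip, mint, ash, poppy, yew, lime}, right has 1 {fig}.
  Root lily: left subtree has 3 nodes {aster, iris, fir}, right has 6 {tulip, mint, ash, poppy, yew, lime}.
    Root fir: left subtree has 2 nodes {aster, iris}, right has 0 { }.
      Root iris: left subtree has 1 node {aster}, right has 0 { }.
    Root mint: left subtree has 1 node {tulip}, right has 4 {ash, poppy, yew, lime}.
      Root lime: left subtree has 3 nodes {ash, poppy, yew}, right has 0 { }.
        Root poppy: left subtree has 1 node {ash}, right has 1 {yew}.

aster, iris, fir, tulip, ash, yew, poppy, lime, mint, lily, fig, pear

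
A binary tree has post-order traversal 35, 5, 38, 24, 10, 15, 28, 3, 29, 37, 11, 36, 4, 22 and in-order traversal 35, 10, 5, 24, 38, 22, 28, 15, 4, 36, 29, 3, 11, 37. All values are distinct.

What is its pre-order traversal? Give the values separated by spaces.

22 10 35 24 5 38 4 28 15 36 11 29 3 37

The last element of post-order is the root; it splits in-order into left and right subtrees.
Root 22: left subtree has 5 nodes {35, 10, 5, 24, 38}, right has 8 {28, 15, 4, 36, 29, 3, 11, 37}.
  Root 10: left subtree has 1 node {35}, right has 3 {5, 24, 38}.
    Root 24: left subtree has 1 node {5}, right has 1 {38}.
  Root 4: left subtree has 2 nodes {28, 15}, right has 5 {36, 29, 3, 11, 37}.
    Root 28: left subtree has 0 nodes { }, right has 1 {15}.
    Root 36: left subtree has 0 nodes { }, right has 4 {29, 3, 11, 37}.
      Root 11: left subtree has 2 nodes {29, 3}, right has 1 {37}.
        Root 29: left subtree has 0 nodes { }, right has 1 {3}.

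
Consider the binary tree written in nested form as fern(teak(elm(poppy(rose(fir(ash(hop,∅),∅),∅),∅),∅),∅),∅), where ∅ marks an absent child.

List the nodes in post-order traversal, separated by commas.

Post-order visits the left subtree, then the right subtree, then the node.
At fern: go left to teak.
  At teak: go left to elm.
    At elm: go left to poppy.
      At poppy: go left to rose.
        At rose: go left to fir.
          At fir: go left to ash.
            At ash: go left to hop.
              hop is a leaf — visit hop.
            At ash: no right child.
            Visit ash.
          At fir: no right child.
          Visit fir.
        At rose: no right child.
        Visit rose.
      At poppy: no right child.
      Visit poppy.
    At elm: no right child.
    Visit elm.
  At teak: no right child.
  Visit teak.
At fern: no right child.
Visit fern.

hop, ash, fir, rose, poppy, elm, teak, fern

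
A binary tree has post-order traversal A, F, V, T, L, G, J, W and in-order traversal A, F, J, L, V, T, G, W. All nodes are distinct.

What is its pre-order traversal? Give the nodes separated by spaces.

The last element of post-order is the root; it splits in-order into left and right subtrees.
Root W: left subtree has 7 nodes {A, F, J, L, V, T, G}, right has 0 { }.
  Root J: left subtree has 2 nodes {A, F}, right has 4 {L, V, T, G}.
    Root F: left subtree has 1 node {A}, right has 0 { }.
    Root G: left subtree has 3 nodes {L, V, T}, right has 0 { }.
      Root L: left subtree has 0 nodes { }, right has 2 {V, T}.
        Root T: left subtree has 1 node {V}, right has 0 { }.

W J F A G L T V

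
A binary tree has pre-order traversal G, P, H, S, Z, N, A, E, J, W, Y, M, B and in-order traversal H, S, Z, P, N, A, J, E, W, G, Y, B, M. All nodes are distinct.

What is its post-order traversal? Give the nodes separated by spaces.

The first element of pre-order is the root; it splits in-order into left and right subtrees.
Root G: left subtree has 9 nodes {H, S, Z, P, N, A, J, E, W}, right has 3 {Y, B, M}.
  Root P: left subtree has 3 nodes {H, S, Z}, right has 5 {N, A, J, E, W}.
    Root H: left subtree has 0 nodes { }, right has 2 {S, Z}.
      Root S: left subtree has 0 nodes { }, right has 1 {Z}.
    Root N: left subtree has 0 nodes { }, right has 4 {A, J, E, W}.
      Root A: left subtree has 0 nodes { }, right has 3 {J, E, W}.
        Root E: left subtree has 1 node {J}, right has 1 {W}.
  Root Y: left subtree has 0 nodes { }, right has 2 {B, M}.
    Root M: left subtree has 1 node {B}, right has 0 { }.

Z S H J W E A N P B M Y G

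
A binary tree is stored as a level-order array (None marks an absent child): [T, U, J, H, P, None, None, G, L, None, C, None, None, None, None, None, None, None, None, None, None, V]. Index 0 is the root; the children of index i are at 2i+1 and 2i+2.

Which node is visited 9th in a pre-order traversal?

J

Pre-order visits the node, then its left subtree, then its right subtree.
Visit T.
At T: go left to U.
  Visit U.
  At U: go left to H.
    Visit H.
    At H: go left to G.
      G is a leaf — visit G.
    At H: go right to L.
      L is a leaf — visit L.
  At U: go right to P.
    Visit P.
    At P: no left child.
    At P: go right to C.
      Visit C.
      At C: go left to V.
        V is a leaf — visit V.
      At C: no right child.
At T: go right to J.
  J is a leaf — visit J.
Full pre-order sequence: T, U, H, G, L, P, C, V, J.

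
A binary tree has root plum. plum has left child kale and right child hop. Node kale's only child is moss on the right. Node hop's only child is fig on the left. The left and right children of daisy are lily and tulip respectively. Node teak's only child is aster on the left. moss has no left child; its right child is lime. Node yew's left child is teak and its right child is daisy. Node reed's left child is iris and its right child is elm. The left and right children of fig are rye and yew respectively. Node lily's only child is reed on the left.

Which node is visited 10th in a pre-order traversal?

Pre-order visits the node, then its left subtree, then its right subtree.
Visit plum.
At plum: go left to kale.
  Visit kale.
  At kale: no left child.
  At kale: go right to moss.
    Visit moss.
    At moss: no left child.
    At moss: go right to lime.
      lime is a leaf — visit lime.
At plum: go right to hop.
  Visit hop.
  At hop: go left to fig.
    Visit fig.
    At fig: go left to rye.
      rye is a leaf — visit rye.
    At fig: go right to yew.
      Visit yew.
      At yew: go left to teak.
        Visit teak.
        At teak: go left to aster.
          aster is a leaf — visit aster.
        At teak: no right child.
      At yew: go right to daisy.
        Visit daisy.
        At daisy: go left to lily.
          Visit lily.
          At lily: go left to reed.
            Visit reed.
            At reed: go left to iris.
              iris is a leaf — visit iris.
            At reed: go right to elm.
              elm is a leaf — visit elm.
          At lily: no right child.
        At daisy: go right to tulip.
          tulip is a leaf — visit tulip.
  At hop: no right child.
Full pre-order sequence: plum, kale, moss, lime, hop, fig, rye, yew, teak, aster, daisy, lily, reed, iris, elm, tulip.

aster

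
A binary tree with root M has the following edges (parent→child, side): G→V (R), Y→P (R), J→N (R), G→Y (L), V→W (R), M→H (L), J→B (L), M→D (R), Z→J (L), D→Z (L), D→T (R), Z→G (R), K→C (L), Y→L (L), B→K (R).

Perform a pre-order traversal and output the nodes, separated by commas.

M, H, D, Z, J, B, K, C, N, G, Y, L, P, V, W, T

Pre-order visits the node, then its left subtree, then its right subtree.
Visit M.
At M: go left to H.
  H is a leaf — visit H.
At M: go right to D.
  Visit D.
  At D: go left to Z.
    Visit Z.
    At Z: go left to J.
      Visit J.
      At J: go left to B.
        Visit B.
        At B: no left child.
        At B: go right to K.
          Visit K.
          At K: go left to C.
            C is a leaf — visit C.
          At K: no right child.
      At J: go right to N.
        N is a leaf — visit N.
    At Z: go right to G.
      Visit G.
      At G: go left to Y.
        Visit Y.
        At Y: go left to L.
          L is a leaf — visit L.
        At Y: go right to P.
          P is a leaf — visit P.
      At G: go right to V.
        Visit V.
        At V: no left child.
        At V: go right to W.
          W is a leaf — visit W.
  At D: go right to T.
    T is a leaf — visit T.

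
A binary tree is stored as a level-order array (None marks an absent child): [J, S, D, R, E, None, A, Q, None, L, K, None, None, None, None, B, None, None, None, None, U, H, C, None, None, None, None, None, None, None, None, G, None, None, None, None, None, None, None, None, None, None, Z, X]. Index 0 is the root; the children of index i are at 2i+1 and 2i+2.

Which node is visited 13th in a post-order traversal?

Post-order visits the left subtree, then the right subtree, then the node.
At J: go left to S.
  At S: go left to R.
    At R: go left to Q.
      At Q: go left to B.
        At B: go left to G.
          G is a leaf — visit G.
        At B: no right child.
        Visit B.
      At Q: no right child.
      Visit Q.
    At R: no right child.
    Visit R.
  At S: go right to E.
    At E: go left to L.
      At L: no left child.
      At L: go right to U.
        At U: no left child.
        At U: go right to Z.
          Z is a leaf — visit Z.
        Visit U.
      Visit L.
    At E: go right to K.
      At K: go left to H.
        At H: go left to X.
          X is a leaf — visit X.
        At H: no right child.
        Visit H.
      At K: go right to C.
        C is a leaf — visit C.
      Visit K.
    Visit E.
  Visit S.
At J: go right to D.
  At D: no left child.
  At D: go right to A.
    A is a leaf — visit A.
  Visit D.
Visit J.
Full post-order sequence: G, B, Q, R, Z, U, L, X, H, C, K, E, S, A, D, J.

S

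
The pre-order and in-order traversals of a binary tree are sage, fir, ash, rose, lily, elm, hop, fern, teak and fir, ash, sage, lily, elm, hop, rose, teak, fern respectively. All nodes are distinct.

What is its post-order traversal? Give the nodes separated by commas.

The first element of pre-order is the root; it splits in-order into left and right subtrees.
Root sage: left subtree has 2 nodes {fir, ash}, right has 6 {lily, elm, hop, rose, teak, fern}.
  Root fir: left subtree has 0 nodes { }, right has 1 {ash}.
  Root rose: left subtree has 3 nodes {lily, elm, hop}, right has 2 {teak, fern}.
    Root lily: left subtree has 0 nodes { }, right has 2 {elm, hop}.
      Root elm: left subtree has 0 nodes { }, right has 1 {hop}.
    Root fern: left subtree has 1 node {teak}, right has 0 { }.

ash, fir, hop, elm, lily, teak, fern, rose, sage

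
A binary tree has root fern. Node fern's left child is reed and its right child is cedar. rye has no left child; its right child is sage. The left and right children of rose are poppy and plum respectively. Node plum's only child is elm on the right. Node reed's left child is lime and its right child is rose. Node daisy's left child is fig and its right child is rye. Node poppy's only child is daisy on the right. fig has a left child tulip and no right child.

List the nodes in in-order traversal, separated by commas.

lime, reed, poppy, tulip, fig, daisy, rye, sage, rose, plum, elm, fern, cedar

In-order visits the left subtree, then the node, then the right subtree.
At fern: go left to reed.
  At reed: go left to lime.
    lime is a leaf — visit lime.
  Visit reed.
  At reed: go right to rose.
    At rose: go left to poppy.
      At poppy: no left child.
      Visit poppy.
      At poppy: go right to daisy.
        At daisy: go left to fig.
          At fig: go left to tulip.
            tulip is a leaf — visit tulip.
          Visit fig.
          At fig: no right child.
        Visit daisy.
        At daisy: go right to rye.
          At rye: no left child.
          Visit rye.
          At rye: go right to sage.
            sage is a leaf — visit sage.
    Visit rose.
    At rose: go right to plum.
      At plum: no left child.
      Visit plum.
      At plum: go right to elm.
        elm is a leaf — visit elm.
Visit fern.
At fern: go right to cedar.
  cedar is a leaf — visit cedar.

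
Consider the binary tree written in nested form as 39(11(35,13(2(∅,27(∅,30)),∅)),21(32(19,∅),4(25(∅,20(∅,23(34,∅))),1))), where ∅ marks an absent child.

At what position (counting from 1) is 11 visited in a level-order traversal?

2

Level-order visits nodes level by level from the root, left to right within each level.
Level 0: 39
Level 1: 11, 21
Level 2: 35, 13, 32, 4
Level 3: 2, 19, 25, 1
Level 4: 27, 20
Level 5: 30, 23
Level 6: 34
Full level-order sequence: 39, 11, 21, 35, 13, 32, 4, 2, 19, 25, 1, 27, 20, 30, 23, 34.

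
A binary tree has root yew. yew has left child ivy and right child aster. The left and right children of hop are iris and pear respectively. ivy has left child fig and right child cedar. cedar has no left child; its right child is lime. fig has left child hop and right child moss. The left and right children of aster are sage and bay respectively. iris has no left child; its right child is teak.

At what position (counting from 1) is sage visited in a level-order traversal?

Level-order visits nodes level by level from the root, left to right within each level.
Level 0: yew
Level 1: ivy, aster
Level 2: fig, cedar, sage, bay
Level 3: hop, moss, lime
Level 4: iris, pear
Level 5: teak
Full level-order sequence: yew, ivy, aster, fig, cedar, sage, bay, hop, moss, lime, iris, pear, teak.

6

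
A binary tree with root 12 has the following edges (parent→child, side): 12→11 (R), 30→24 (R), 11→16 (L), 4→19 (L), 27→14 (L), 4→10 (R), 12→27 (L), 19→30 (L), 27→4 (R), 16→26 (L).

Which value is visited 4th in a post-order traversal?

Post-order visits the left subtree, then the right subtree, then the node.
At 12: go left to 27.
  At 27: go left to 14.
    14 is a leaf — visit 14.
  At 27: go right to 4.
    At 4: go left to 19.
      At 19: go left to 30.
        At 30: no left child.
        At 30: go right to 24.
          24 is a leaf — visit 24.
        Visit 30.
      At 19: no right child.
      Visit 19.
    At 4: go right to 10.
      10 is a leaf — visit 10.
    Visit 4.
  Visit 27.
At 12: go right to 11.
  At 11: go left to 16.
    At 16: go left to 26.
      26 is a leaf — visit 26.
    At 16: no right child.
    Visit 16.
  At 11: no right child.
  Visit 11.
Visit 12.
Full post-order sequence: 14, 24, 30, 19, 10, 4, 27, 26, 16, 11, 12.

19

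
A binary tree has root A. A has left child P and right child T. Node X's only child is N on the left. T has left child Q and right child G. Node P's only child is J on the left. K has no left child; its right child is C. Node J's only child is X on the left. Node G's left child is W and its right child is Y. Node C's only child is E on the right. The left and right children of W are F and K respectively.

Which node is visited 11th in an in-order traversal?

C

In-order visits the left subtree, then the node, then the right subtree.
At A: go left to P.
  At P: go left to J.
    At J: go left to X.
      At X: go left to N.
        N is a leaf — visit N.
      Visit X.
      At X: no right child.
    Visit J.
    At J: no right child.
  Visit P.
  At P: no right child.
Visit A.
At A: go right to T.
  At T: go left to Q.
    Q is a leaf — visit Q.
  Visit T.
  At T: go right to G.
    At G: go left to W.
      At W: go left to F.
        F is a leaf — visit F.
      Visit W.
      At W: go right to K.
        At K: no left child.
        Visit K.
        At K: go right to C.
          At C: no left child.
          Visit C.
          At C: go right to E.
            E is a leaf — visit E.
    Visit G.
    At G: go right to Y.
      Y is a leaf — visit Y.
Full in-order sequence: N, X, J, P, A, Q, T, F, W, K, C, E, G, Y.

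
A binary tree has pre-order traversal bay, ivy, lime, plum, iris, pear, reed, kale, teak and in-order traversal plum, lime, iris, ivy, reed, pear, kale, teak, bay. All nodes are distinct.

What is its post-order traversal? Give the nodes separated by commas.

The first element of pre-order is the root; it splits in-order into left and right subtrees.
Root bay: left subtree has 8 nodes {plum, lime, iris, ivy, reed, pear, kale, teak}, right has 0 { }.
  Root ivy: left subtree has 3 nodes {plum, lime, iris}, right has 4 {reed, pear, kale, teak}.
    Root lime: left subtree has 1 node {plum}, right has 1 {iris}.
    Root pear: left subtree has 1 node {reed}, right has 2 {kale, teak}.
      Root kale: left subtree has 0 nodes { }, right has 1 {teak}.

plum, iris, lime, reed, teak, kale, pear, ivy, bay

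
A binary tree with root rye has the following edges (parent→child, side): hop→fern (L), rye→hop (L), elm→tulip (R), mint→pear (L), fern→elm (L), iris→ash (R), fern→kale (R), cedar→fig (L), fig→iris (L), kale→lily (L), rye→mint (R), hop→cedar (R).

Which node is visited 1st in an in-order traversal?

In-order visits the left subtree, then the node, then the right subtree.
At rye: go left to hop.
  At hop: go left to fern.
    At fern: go left to elm.
      At elm: no left child.
      Visit elm.
      At elm: go right to tulip.
        tulip is a leaf — visit tulip.
    Visit fern.
    At fern: go right to kale.
      At kale: go left to lily.
        lily is a leaf — visit lily.
      Visit kale.
      At kale: no right child.
  Visit hop.
  At hop: go right to cedar.
    At cedar: go left to fig.
      At fig: go left to iris.
        At iris: no left child.
        Visit iris.
        At iris: go right to ash.
          ash is a leaf — visit ash.
      Visit fig.
      At fig: no right child.
    Visit cedar.
    At cedar: no right child.
Visit rye.
At rye: go right to mint.
  At mint: go left to pear.
    pear is a leaf — visit pear.
  Visit mint.
  At mint: no right child.
Full in-order sequence: elm, tulip, fern, lily, kale, hop, iris, ash, fig, cedar, rye, pear, mint.

elm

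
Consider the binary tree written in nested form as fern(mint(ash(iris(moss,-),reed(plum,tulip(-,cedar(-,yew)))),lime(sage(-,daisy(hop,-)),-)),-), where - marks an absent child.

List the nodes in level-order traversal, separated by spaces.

Level-order visits nodes level by level from the root, left to right within each level.
Level 0: fern
Level 1: mint
Level 2: ash, lime
Level 3: iris, reed, sage
Level 4: moss, plum, tulip, daisy
Level 5: cedar, hop
Level 6: yew

fern mint ash lime iris reed sage moss plum tulip daisy cedar hop yew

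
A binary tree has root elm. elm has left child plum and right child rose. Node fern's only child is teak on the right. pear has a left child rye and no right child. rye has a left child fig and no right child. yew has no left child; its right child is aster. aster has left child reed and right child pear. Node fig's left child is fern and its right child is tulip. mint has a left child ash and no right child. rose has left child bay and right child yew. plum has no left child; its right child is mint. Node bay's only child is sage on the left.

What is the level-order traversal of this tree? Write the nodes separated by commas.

elm, plum, rose, mint, bay, yew, ash, sage, aster, reed, pear, rye, fig, fern, tulip, teak

Level-order visits nodes level by level from the root, left to right within each level.
Level 0: elm
Level 1: plum, rose
Level 2: mint, bay, yew
Level 3: ash, sage, aster
Level 4: reed, pear
Level 5: rye
Level 6: fig
Level 7: fern, tulip
Level 8: teak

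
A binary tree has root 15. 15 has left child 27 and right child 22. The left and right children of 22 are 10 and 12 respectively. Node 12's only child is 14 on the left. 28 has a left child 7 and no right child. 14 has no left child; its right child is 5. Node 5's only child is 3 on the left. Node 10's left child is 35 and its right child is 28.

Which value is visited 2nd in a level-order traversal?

Level-order visits nodes level by level from the root, left to right within each level.
Level 0: 15
Level 1: 27, 22
Level 2: 10, 12
Level 3: 35, 28, 14
Level 4: 7, 5
Level 5: 3
Full level-order sequence: 15, 27, 22, 10, 12, 35, 28, 14, 7, 5, 3.

27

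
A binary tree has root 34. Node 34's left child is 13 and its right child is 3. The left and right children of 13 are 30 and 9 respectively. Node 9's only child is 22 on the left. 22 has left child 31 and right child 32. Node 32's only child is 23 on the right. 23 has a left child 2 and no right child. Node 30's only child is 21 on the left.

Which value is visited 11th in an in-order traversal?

In-order visits the left subtree, then the node, then the right subtree.
At 34: go left to 13.
  At 13: go left to 30.
    At 30: go left to 21.
      21 is a leaf — visit 21.
    Visit 30.
    At 30: no right child.
  Visit 13.
  At 13: go right to 9.
    At 9: go left to 22.
      At 22: go left to 31.
        31 is a leaf — visit 31.
      Visit 22.
      At 22: go right to 32.
        At 32: no left child.
        Visit 32.
        At 32: go right to 23.
          At 23: go left to 2.
            2 is a leaf — visit 2.
          Visit 23.
          At 23: no right child.
    Visit 9.
    At 9: no right child.
Visit 34.
At 34: go right to 3.
  3 is a leaf — visit 3.
Full in-order sequence: 21, 30, 13, 31, 22, 32, 2, 23, 9, 34, 3.

3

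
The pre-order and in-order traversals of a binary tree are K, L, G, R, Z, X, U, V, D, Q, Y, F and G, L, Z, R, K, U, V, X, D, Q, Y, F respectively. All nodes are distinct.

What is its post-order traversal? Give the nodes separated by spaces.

The first element of pre-order is the root; it splits in-order into left and right subtrees.
Root K: left subtree has 4 nodes {G, L, Z, R}, right has 7 {U, V, X, D, Q, Y, F}.
  Root L: left subtree has 1 node {G}, right has 2 {Z, R}.
    Root R: left subtree has 1 node {Z}, right has 0 { }.
  Root X: left subtree has 2 nodes {U, V}, right has 4 {D, Q, Y, F}.
    Root U: left subtree has 0 nodes { }, right has 1 {V}.
    Root D: left subtree has 0 nodes { }, right has 3 {Q, Y, F}.
      Root Q: left subtree has 0 nodes { }, right has 2 {Y, F}.
        Root Y: left subtree has 0 nodes { }, right has 1 {F}.

G Z R L V U F Y Q D X K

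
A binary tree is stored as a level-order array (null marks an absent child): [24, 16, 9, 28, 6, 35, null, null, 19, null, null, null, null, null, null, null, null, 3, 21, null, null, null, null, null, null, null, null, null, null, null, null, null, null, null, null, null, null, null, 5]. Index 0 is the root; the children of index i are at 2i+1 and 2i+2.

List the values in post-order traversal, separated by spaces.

Post-order visits the left subtree, then the right subtree, then the node.
At 24: go left to 16.
  At 16: go left to 28.
    At 28: no left child.
    At 28: go right to 19.
      At 19: go left to 3.
        3 is a leaf — visit 3.
      At 19: go right to 21.
        At 21: no left child.
        At 21: go right to 5.
          5 is a leaf — visit 5.
        Visit 21.
      Visit 19.
    Visit 28.
  At 16: go right to 6.
    6 is a leaf — visit 6.
  Visit 16.
At 24: go right to 9.
  At 9: go left to 35.
    35 is a leaf — visit 35.
  At 9: no right child.
  Visit 9.
Visit 24.

3 5 21 19 28 6 16 35 9 24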